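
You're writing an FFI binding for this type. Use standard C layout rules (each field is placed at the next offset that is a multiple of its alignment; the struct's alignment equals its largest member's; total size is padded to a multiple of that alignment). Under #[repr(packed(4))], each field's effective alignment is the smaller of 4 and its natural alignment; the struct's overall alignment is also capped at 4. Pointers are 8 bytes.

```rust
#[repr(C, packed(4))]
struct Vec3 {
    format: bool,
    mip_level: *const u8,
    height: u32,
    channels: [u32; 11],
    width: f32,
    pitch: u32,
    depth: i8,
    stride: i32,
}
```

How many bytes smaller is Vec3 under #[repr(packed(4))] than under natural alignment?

natural layout:
  @0: format [1B, align 1] → 1
  +7 pad (align 8)
  @8: mip_level [8B, align 8] → 16
  @16: height [4B, align 4] → 20
  @20: channels [44B, align 4] → 64
  @64: width [4B, align 4] → 68
  @68: pitch [4B, align 4] → 72
  @72: depth [1B, align 1] → 73
  +3 pad (align 4)
  @76: stride [4B, align 4] → 80
  size 80, align 8
packed(4) layout:
  @0: format [1B, align 1] → 1
  +3 pad (align 4)
  @4: mip_level [8B, align 4] → 12
  @12: height [4B, align 4] → 16
  @16: channels [44B, align 4] → 60
  @60: width [4B, align 4] → 64
  @64: pitch [4B, align 4] → 68
  @68: depth [1B, align 1] → 69
  +3 pad (align 4)
  @72: stride [4B, align 4] → 76
  size 76, align 4
80 − 76 = 4

4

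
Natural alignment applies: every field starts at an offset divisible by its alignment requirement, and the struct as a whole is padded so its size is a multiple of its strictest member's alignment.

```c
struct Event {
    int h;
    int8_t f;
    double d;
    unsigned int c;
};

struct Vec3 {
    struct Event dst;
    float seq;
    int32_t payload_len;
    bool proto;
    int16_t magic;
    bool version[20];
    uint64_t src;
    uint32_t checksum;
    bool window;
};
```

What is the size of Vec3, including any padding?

72 bytes

Event: 0..4  h  (4B, 4-aligned); 4..5  f  (1B, 1-aligned); 5..8  -- padding (3B); 8..16  d  (8B, 8-aligned); 16..20  c  (4B, 4-aligned); 20..24  -- tail padding (4B); sizeof = 24, alignof = 8
0..24  dst  (24B, 8-aligned)
24..28  seq  (4B, 4-aligned)
28..32  payload_len  (4B, 4-aligned)
32..33  proto  (1B, 1-aligned)
33..34  -- padding (1B)
34..36  magic  (2B, 2-aligned)
36..56  version  (20B, 1-aligned)
56..64  src  (8B, 8-aligned)
64..68  checksum  (4B, 4-aligned)
68..69  window  (1B, 1-aligned)
69..72  -- tail padding (3B)
sizeof = 72, alignof = 8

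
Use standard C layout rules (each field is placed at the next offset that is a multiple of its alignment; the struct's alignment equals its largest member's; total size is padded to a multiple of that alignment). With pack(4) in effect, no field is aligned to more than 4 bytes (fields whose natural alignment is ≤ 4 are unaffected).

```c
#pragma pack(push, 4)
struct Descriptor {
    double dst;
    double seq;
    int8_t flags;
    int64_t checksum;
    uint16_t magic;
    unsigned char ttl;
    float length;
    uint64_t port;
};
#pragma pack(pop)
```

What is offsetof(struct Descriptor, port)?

36

@0: dst [8B, align 4] → 8
@8: seq [8B, align 4] → 16
@16: flags [1B, align 1] → 17
+3 pad (align 4)
@20: checksum [8B, align 4] → 28
@28: magic [2B, align 2] → 30
@30: ttl [1B, align 1] → 31
+1 pad (align 4)
@32: length [4B, align 4] → 36
@36: port [8B, align 4] → 44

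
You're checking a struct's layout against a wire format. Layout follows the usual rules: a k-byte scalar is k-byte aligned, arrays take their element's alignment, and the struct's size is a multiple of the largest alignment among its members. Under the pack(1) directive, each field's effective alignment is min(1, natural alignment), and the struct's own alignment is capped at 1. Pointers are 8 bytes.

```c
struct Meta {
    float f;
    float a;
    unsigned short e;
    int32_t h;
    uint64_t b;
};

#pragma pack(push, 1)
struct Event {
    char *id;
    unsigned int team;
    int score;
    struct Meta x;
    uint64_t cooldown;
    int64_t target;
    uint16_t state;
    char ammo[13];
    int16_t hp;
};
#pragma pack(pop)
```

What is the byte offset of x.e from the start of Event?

Meta: @0: f [4B, align 4] → 4; @4: a [4B, align 4] → 8; @8: e [2B, align 2] → 10; +2 pad (align 4); @12: h [4B, align 4] → 16; @16: b [8B, align 8] → 24; size 24, align 8
@0: id [8B, align 1] → 8
@8: team [4B, align 1] → 12
@12: score [4B, align 1] → 16
@16: x [24B, align 1] → 40
within Meta: e at 8
16 + 8 = 24

24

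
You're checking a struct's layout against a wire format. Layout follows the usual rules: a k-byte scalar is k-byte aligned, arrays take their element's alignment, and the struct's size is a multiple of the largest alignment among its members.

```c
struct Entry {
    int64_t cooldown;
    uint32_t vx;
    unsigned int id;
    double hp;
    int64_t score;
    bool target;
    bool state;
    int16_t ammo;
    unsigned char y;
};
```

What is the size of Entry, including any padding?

40 bytes

@0: cooldown [8B, align 8] → 8
@8: vx [4B, align 4] → 12
@12: id [4B, align 4] → 16
@16: hp [8B, align 8] → 24
@24: score [8B, align 8] → 32
@32: target [1B, align 1] → 33
@33: state [1B, align 1] → 34
@34: ammo [2B, align 2] → 36
@36: y [1B, align 1] → 37
+3 tail pad (align 8)
size 40, align 8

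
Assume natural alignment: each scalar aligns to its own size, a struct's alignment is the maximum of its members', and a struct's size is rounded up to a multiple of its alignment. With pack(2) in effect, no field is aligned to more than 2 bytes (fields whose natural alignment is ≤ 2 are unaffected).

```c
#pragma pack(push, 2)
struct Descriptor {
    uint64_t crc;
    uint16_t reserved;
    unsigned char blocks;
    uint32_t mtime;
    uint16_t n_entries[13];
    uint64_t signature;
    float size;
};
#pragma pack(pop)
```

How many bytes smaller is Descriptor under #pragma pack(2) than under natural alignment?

10

natural layout:
  @0: crc [8B, align 8] → 8
  @8: reserved [2B, align 2] → 10
  @10: blocks [1B, align 1] → 11
  +1 pad (align 4)
  @12: mtime [4B, align 4] → 16
  @16: n_entries [26B, align 2] → 42
  +6 pad (align 8)
  @48: signature [8B, align 8] → 56
  @56: size [4B, align 4] → 60
  +4 tail pad (align 8)
  size 64, align 8
packed(2) layout:
  @0: crc [8B, align 2] → 8
  @8: reserved [2B, align 2] → 10
  @10: blocks [1B, align 1] → 11
  +1 pad (align 2)
  @12: mtime [4B, align 2] → 16
  @16: n_entries [26B, align 2] → 42
  @42: signature [8B, align 2] → 50
  @50: size [4B, align 2] → 54
  size 54, align 2
64 − 54 = 10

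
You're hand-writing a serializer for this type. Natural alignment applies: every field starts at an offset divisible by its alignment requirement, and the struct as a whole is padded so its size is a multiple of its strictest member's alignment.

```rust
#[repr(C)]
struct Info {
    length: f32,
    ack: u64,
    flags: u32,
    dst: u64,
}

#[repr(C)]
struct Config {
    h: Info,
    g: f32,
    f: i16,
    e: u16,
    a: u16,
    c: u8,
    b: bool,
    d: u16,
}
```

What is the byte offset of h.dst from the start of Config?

24

Info: 0..4  length  (4B, 4-aligned); 4..8  -- padding (4B); 8..16  ack  (8B, 8-aligned); 16..20  flags  (4B, 4-aligned); 20..24  -- padding (4B); 24..32  dst  (8B, 8-aligned); sizeof = 32, alignof = 8
0..32  h  (32B, 8-aligned)
within Info: dst at 24
0 + 24 = 24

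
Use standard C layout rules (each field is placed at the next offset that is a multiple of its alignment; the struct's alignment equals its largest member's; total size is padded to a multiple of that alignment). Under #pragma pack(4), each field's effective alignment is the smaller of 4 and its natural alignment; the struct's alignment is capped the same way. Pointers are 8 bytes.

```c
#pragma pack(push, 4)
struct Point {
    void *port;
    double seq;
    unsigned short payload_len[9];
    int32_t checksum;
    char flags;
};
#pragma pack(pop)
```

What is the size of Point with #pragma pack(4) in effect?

44

@0: port [8B, align 4] → 8
@8: seq [8B, align 4] → 16
@16: payload_len [18B, align 2] → 34
+2 pad (align 4)
@36: checksum [4B, align 4] → 40
@40: flags [1B, align 1] → 41
+3 tail pad (align 4)
size 44, align 4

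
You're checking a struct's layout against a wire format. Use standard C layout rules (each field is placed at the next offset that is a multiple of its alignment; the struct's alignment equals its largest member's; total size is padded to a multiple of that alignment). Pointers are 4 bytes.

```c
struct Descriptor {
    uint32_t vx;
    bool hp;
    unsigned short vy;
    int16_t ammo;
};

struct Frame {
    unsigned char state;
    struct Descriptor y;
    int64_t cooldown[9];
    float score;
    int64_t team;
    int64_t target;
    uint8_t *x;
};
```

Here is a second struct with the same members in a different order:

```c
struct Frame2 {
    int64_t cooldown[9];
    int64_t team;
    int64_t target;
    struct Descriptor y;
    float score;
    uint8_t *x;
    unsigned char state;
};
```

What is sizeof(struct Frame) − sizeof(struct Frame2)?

Descriptor: @0: vx [4B, align 4] → 4; @4: hp [1B, align 1] → 5; +1 pad (align 2); @6: vy [2B, align 2] → 8; @8: ammo [2B, align 2] → 10; +2 tail pad (align 4); size 12, align 4
@0: state [1B, align 1] → 1
+3 pad (align 4)
@4: y [12B, align 4] → 16
@16: cooldown [72B, align 8] → 88
@88: score [4B, align 4] → 92
+4 pad (align 8)
@96: team [8B, align 8] → 104
@104: target [8B, align 8] → 112
@112: x [4B, align 4] → 116
+4 tail pad (align 8)
size 120, align 8
— Frame2 —
@0: cooldown [72B, align 8] → 72
@72: team [8B, align 8] → 80
@80: target [8B, align 8] → 88
@88: y [12B, align 4] → 100
@100: score [4B, align 4] → 104
@104: x [4B, align 4] → 108
@108: state [1B, align 1] → 109
+3 tail pad (align 8)
size 112, align 8
120 − 112 = 8

8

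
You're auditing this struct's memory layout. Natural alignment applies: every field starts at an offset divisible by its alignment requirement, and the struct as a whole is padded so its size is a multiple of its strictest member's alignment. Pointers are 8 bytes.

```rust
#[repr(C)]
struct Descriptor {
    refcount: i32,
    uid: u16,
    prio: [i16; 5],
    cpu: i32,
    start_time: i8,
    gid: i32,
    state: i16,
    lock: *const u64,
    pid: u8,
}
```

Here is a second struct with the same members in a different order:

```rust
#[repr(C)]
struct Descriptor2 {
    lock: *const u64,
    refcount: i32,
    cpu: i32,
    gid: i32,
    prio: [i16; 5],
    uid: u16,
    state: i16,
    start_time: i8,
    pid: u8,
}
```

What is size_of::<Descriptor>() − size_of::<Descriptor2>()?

@0: refcount [4B, align 4] → 4
@4: uid [2B, align 2] → 6
@6: prio [10B, align 2] → 16
@16: cpu [4B, align 4] → 20
@20: start_time [1B, align 1] → 21
+3 pad (align 4)
@24: gid [4B, align 4] → 28
@28: state [2B, align 2] → 30
+2 pad (align 8)
@32: lock [8B, align 8] → 40
@40: pid [1B, align 1] → 41
+7 tail pad (align 8)
size 48, align 8
— Descriptor2 —
@0: lock [8B, align 8] → 8
@8: refcount [4B, align 4] → 12
@12: cpu [4B, align 4] → 16
@16: gid [4B, align 4] → 20
@20: prio [10B, align 2] → 30
@30: uid [2B, align 2] → 32
@32: state [2B, align 2] → 34
@34: start_time [1B, align 1] → 35
@35: pid [1B, align 1] → 36
+4 tail pad (align 8)
size 40, align 8
48 − 40 = 8

8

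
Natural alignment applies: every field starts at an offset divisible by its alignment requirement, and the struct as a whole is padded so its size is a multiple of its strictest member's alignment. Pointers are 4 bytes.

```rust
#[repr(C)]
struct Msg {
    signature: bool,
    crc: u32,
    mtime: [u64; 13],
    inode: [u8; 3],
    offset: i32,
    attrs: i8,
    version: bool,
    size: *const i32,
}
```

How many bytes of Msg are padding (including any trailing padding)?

0..1  signature  (1B, 1-aligned)
1..4  -- padding (3B)
4..8  crc  (4B, 4-aligned)
8..112  mtime  (104B, 8-aligned)
112..115  inode  (3B, 1-aligned)
115..116  -- padding (1B)
116..120  offset  (4B, 4-aligned)
120..121  attrs  (1B, 1-aligned)
121..122  version  (1B, 1-aligned)
122..124  -- padding (2B)
124..128  size  (4B, 4-aligned)
sizeof = 128, alignof = 8
data bytes 122, size 128 → padding 6

6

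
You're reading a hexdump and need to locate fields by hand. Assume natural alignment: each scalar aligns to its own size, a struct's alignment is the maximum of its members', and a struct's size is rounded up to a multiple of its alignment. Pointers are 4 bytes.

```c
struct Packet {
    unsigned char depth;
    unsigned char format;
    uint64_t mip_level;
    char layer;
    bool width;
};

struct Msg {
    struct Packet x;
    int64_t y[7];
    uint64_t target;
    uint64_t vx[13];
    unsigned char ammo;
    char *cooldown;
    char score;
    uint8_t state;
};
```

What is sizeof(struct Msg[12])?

Packet: depth at 0 (size 1, align 1) → ends 1; format at 1 (size 1, align 1) → ends 2; pad 6 to align 8 for mip_level; mip_level at 8 (size 8, align 8) → ends 16; layer at 16 (size 1, align 1) → ends 17; width at 17 (size 1, align 1) → ends 18; tail pad 6 to reach multiple of 8; total 24 bytes, alignment 8
x at 0 (size 24, align 8) → ends 24
y at 24 (size 56, align 8) → ends 80
target at 80 (size 8, align 8) → ends 88
vx at 88 (size 104, align 8) → ends 192
ammo at 192 (size 1, align 1) → ends 193
pad 3 to align 4 for cooldown
cooldown at 196 (size 4, align 4) → ends 200
score at 200 (size 1, align 1) → ends 201
state at 201 (size 1, align 1) → ends 202
tail pad 6 to reach multiple of 8
total 208 bytes, alignment 8
array of 12: 12 × 208 = 2496

2496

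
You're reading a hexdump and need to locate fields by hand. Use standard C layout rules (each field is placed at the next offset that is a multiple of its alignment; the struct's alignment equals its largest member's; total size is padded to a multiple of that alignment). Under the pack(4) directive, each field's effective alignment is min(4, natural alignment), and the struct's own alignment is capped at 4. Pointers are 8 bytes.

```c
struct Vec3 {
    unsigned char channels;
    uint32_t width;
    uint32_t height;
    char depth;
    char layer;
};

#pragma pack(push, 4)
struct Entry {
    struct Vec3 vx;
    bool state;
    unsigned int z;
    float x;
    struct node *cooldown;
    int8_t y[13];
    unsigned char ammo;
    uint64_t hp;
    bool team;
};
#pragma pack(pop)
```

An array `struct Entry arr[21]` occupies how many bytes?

Vec3: 0..1  channels  (1B, 1-aligned); 1..4  -- padding (3B); 4..8  width  (4B, 4-aligned); 8..12  height  (4B, 4-aligned); 12..13  depth  (1B, 1-aligned); 13..14  layer  (1B, 1-aligned); 14..16  -- tail padding (2B); sizeof = 16, alignof = 4
0..16  vx  (16B, 4-aligned)
16..17  state  (1B, 1-aligned)
17..20  -- padding (3B)
20..24  z  (4B, 4-aligned)
24..28  x  (4B, 4-aligned)
28..36  cooldown  (8B, 4-aligned)
36..49  y  (13B, 1-aligned)
49..50  ammo  (1B, 1-aligned)
50..52  -- padding (2B)
52..60  hp  (8B, 4-aligned)
60..61  team  (1B, 1-aligned)
61..64  -- tail padding (3B)
sizeof = 64, alignof = 4
array of 21: 21 × 64 = 1344

1344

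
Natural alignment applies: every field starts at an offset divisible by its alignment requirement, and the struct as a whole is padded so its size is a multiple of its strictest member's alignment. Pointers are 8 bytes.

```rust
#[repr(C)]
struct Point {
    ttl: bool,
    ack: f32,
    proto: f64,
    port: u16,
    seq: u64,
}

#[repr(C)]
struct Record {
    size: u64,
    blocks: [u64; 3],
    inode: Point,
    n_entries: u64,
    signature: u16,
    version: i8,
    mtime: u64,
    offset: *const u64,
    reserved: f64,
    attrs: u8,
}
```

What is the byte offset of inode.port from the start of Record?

48

Point: 0..1  ttl  (1B, 1-aligned); 1..4  -- padding (3B); 4..8  ack  (4B, 4-aligned); 8..16  proto  (8B, 8-aligned); 16..18  port  (2B, 2-aligned); 18..24  -- padding (6B); 24..32  seq  (8B, 8-aligned); sizeof = 32, alignof = 8
0..8  size  (8B, 8-aligned)
8..32  blocks  (24B, 8-aligned)
32..64  inode  (32B, 8-aligned)
within Point: port at 16
32 + 16 = 48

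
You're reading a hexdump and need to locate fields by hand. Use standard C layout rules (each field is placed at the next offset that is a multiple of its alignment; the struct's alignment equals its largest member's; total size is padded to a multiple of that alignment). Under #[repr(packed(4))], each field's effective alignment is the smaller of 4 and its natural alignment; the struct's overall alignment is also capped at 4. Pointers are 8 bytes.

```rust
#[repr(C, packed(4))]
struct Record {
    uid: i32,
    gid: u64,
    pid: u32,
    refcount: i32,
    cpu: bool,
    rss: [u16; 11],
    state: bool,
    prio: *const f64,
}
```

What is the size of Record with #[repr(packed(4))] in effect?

@0: uid [4B, align 4] → 4
@4: gid [8B, align 4] → 12
@12: pid [4B, align 4] → 16
@16: refcount [4B, align 4] → 20
@20: cpu [1B, align 1] → 21
+1 pad (align 2)
@22: rss [22B, align 2] → 44
@44: state [1B, align 1] → 45
+3 pad (align 4)
@48: prio [8B, align 4] → 56
size 56, align 4

56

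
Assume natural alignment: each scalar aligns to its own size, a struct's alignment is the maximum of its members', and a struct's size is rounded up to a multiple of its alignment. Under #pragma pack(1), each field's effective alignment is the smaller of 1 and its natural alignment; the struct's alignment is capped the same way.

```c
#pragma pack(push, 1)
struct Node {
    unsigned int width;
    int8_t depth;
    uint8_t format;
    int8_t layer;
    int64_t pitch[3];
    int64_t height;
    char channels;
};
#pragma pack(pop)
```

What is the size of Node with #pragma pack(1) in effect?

40

@0: width [4B, align 1] → 4
@4: depth [1B, align 1] → 5
@5: format [1B, align 1] → 6
@6: layer [1B, align 1] → 7
@7: pitch [24B, align 1] → 31
@31: height [8B, align 1] → 39
@39: channels [1B, align 1] → 40
size 40, align 1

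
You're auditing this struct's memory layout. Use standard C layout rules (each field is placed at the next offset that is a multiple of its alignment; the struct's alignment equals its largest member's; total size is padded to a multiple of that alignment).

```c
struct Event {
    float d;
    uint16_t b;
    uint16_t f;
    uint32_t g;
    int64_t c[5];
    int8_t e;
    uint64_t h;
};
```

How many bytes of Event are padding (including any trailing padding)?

0..4  d  (4B, 4-aligned)
4..6  b  (2B, 2-aligned)
6..8  f  (2B, 2-aligned)
8..12  g  (4B, 4-aligned)
12..16  -- padding (4B)
16..56  c  (40B, 8-aligned)
56..57  e  (1B, 1-aligned)
57..64  -- padding (7B)
64..72  h  (8B, 8-aligned)
sizeof = 72, alignof = 8
data bytes 61, size 72 → padding 11

11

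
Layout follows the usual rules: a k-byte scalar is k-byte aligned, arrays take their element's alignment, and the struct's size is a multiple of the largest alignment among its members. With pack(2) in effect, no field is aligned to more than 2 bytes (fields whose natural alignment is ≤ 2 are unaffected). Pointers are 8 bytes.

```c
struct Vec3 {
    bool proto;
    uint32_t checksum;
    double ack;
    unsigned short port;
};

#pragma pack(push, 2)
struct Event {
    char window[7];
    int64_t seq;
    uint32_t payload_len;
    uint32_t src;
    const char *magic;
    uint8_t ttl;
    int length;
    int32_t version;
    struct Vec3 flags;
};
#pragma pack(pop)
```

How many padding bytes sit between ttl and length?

1

Vec3: proto at 0 (size 1, align 1) → ends 1; pad 3 to align 4 for checksum; checksum at 4 (size 4, align 4) → ends 8; ack at 8 (size 8, align 8) → ends 16; port at 16 (size 2, align 2) → ends 18; tail pad 6 to reach multiple of 8; total 24 bytes, alignment 8
window at 0 (size 7, align 1) → ends 7
pad 1 to align 2 for seq
seq at 8 (size 8, align 2) → ends 16
payload_len at 16 (size 4, align 2) → ends 20
src at 20 (size 4, align 2) → ends 24
magic at 24 (size 8, align 2) → ends 32
ttl at 32 (size 1, align 1) → ends 33
pad 1 to align 2 for length
length at 34 (size 4, align 2) → ends 38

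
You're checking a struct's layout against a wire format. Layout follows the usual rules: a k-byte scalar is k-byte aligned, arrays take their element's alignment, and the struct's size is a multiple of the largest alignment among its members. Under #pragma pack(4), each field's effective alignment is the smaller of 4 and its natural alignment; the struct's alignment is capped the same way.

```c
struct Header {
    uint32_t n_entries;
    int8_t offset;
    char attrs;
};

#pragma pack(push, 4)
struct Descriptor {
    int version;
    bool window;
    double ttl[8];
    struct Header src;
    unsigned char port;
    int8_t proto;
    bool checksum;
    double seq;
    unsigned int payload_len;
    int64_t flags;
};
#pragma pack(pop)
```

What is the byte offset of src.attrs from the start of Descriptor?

Header: 0..4  n_entries  (4B, 4-aligned); 4..5  offset  (1B, 1-aligned); 5..6  attrs  (1B, 1-aligned); 6..8  -- tail padding (2B); sizeof = 8, alignof = 4
0..4  version  (4B, 4-aligned)
4..5  window  (1B, 1-aligned)
5..8  -- padding (3B)
8..72  ttl  (64B, 4-aligned)
72..80  src  (8B, 4-aligned)
within Header: attrs at 5
72 + 5 = 77

77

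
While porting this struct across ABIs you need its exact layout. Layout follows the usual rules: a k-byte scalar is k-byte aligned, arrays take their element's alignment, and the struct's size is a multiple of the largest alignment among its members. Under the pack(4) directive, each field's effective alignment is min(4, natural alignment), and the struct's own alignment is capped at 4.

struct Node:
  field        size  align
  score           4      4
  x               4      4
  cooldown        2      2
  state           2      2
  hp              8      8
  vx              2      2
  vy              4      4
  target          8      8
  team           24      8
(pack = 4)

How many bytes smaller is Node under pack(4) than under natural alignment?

4

natural layout:
  0..4  score  (4B, 4-aligned)
  4..8  x  (4B, 4-aligned)
  8..10  cooldown  (2B, 2-aligned)
  10..12  state  (2B, 2-aligned)
  12..16  -- padding (4B)
  16..24  hp  (8B, 8-aligned)
  24..26  vx  (2B, 2-aligned)
  26..28  -- padding (2B)
  28..32  vy  (4B, 4-aligned)
  32..40  target  (8B, 8-aligned)
  40..64  team  (24B, 8-aligned)
  sizeof = 64, alignof = 8
packed(4) layout:
  0..4  score  (4B, 4-aligned)
  4..8  x  (4B, 4-aligned)
  8..10  cooldown  (2B, 2-aligned)
  10..12  state  (2B, 2-aligned)
  12..20  hp  (8B, 4-aligned)
  20..22  vx  (2B, 2-aligned)
  22..24  -- padding (2B)
  24..28  vy  (4B, 4-aligned)
  28..36  target  (8B, 4-aligned)
  36..60  team  (24B, 4-aligned)
  sizeof = 60, alignof = 4
64 − 60 = 4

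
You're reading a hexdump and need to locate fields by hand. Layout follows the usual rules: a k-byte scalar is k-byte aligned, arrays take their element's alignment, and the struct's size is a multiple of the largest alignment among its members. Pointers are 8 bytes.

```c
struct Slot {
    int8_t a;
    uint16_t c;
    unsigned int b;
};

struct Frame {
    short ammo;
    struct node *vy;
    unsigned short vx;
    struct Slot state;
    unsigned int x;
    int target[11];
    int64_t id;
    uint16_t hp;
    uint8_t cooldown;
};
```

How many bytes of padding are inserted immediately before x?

Slot: a at 0 (size 1, align 1) → ends 1; pad 1 to align 2 for c; c at 2 (size 2, align 2) → ends 4; b at 4 (size 4, align 4) → ends 8; total 8 bytes, alignment 4
ammo at 0 (size 2, align 2) → ends 2
pad 6 to align 8 for vy
vy at 8 (size 8, align 8) → ends 16
vx at 16 (size 2, align 2) → ends 18
pad 2 to align 4 for state
state at 20 (size 8, align 4) → ends 28
x at 28 (size 4, align 4) → ends 32

0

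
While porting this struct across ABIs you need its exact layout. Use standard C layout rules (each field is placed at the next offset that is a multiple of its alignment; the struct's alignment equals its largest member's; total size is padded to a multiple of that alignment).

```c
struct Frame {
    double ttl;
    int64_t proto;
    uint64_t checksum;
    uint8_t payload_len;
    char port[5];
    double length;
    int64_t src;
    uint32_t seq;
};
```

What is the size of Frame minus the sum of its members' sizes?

ttl at 0 (size 8, align 8) → ends 8
proto at 8 (size 8, align 8) → ends 16
checksum at 16 (size 8, align 8) → ends 24
payload_len at 24 (size 1, align 1) → ends 25
port at 25 (size 5, align 1) → ends 30
pad 2 to align 8 for length
length at 32 (size 8, align 8) → ends 40
src at 40 (size 8, align 8) → ends 48
seq at 48 (size 4, align 4) → ends 52
tail pad 4 to reach multiple of 8
total 56 bytes, alignment 8
data bytes 50, size 56 → padding 6

6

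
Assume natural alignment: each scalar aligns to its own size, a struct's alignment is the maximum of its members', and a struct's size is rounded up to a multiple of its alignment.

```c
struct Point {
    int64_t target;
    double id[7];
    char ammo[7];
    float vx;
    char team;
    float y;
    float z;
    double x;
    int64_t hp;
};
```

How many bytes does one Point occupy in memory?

104

target at 0 (size 8, align 8) → ends 8
id at 8 (size 56, align 8) → ends 64
ammo at 64 (size 7, align 1) → ends 71
pad 1 to align 4 for vx
vx at 72 (size 4, align 4) → ends 76
team at 76 (size 1, align 1) → ends 77
pad 3 to align 4 for y
y at 80 (size 4, align 4) → ends 84
z at 84 (size 4, align 4) → ends 88
x at 88 (size 8, align 8) → ends 96
hp at 96 (size 8, align 8) → ends 104
total 104 bytes, alignment 8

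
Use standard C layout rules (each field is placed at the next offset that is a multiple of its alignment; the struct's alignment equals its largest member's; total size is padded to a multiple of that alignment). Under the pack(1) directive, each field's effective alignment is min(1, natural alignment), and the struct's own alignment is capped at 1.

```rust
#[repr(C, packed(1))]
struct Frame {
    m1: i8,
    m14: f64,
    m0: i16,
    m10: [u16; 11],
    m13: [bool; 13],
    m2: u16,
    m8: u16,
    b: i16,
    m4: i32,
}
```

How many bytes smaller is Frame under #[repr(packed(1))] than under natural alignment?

8

natural layout:
  m1 at 0 (size 1, align 1) → ends 1
  pad 7 to align 8 for m14
  m14 at 8 (size 8, align 8) → ends 16
  m0 at 16 (size 2, align 2) → ends 18
  m10 at 18 (size 22, align 2) → ends 40
  m13 at 40 (size 13, align 1) → ends 53
  pad 1 to align 2 for m2
  m2 at 54 (size 2, align 2) → ends 56
  m8 at 56 (size 2, align 2) → ends 58
  b at 58 (size 2, align 2) → ends 60
  m4 at 60 (size 4, align 4) → ends 64
  total 64 bytes, alignment 8
packed(1) layout:
  m1 at 0 (size 1, align 1) → ends 1
  m14 at 1 (size 8, align 1) → ends 9
  m0 at 9 (size 2, align 1) → ends 11
  m10 at 11 (size 22, align 1) → ends 33
  m13 at 33 (size 13, align 1) → ends 46
  m2 at 46 (size 2, align 1) → ends 48
  m8 at 48 (size 2, align 1) → ends 50
  b at 50 (size 2, align 1) → ends 52
  m4 at 52 (size 4, align 1) → ends 56
  total 56 bytes, alignment 1
64 − 56 = 8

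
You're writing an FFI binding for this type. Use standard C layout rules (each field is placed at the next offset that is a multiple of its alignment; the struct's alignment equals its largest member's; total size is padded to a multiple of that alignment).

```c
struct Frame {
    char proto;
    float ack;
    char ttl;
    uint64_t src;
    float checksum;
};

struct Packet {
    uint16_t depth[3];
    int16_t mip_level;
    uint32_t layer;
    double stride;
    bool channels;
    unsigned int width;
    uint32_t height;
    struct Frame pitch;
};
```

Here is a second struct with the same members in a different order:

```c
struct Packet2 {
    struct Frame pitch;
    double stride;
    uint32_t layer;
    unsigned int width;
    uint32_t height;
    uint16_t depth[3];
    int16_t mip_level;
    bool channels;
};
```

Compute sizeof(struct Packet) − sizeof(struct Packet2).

8

Frame: proto at 0 (size 1, align 1) → ends 1; pad 3 to align 4 for ack; ack at 4 (size 4, align 4) → ends 8; ttl at 8 (size 1, align 1) → ends 9; pad 7 to align 8 for src; src at 16 (size 8, align 8) → ends 24; checksum at 24 (size 4, align 4) → ends 28; tail pad 4 to reach multiple of 8; total 32 bytes, alignment 8
depth at 0 (size 6, align 2) → ends 6
mip_level at 6 (size 2, align 2) → ends 8
layer at 8 (size 4, align 4) → ends 12
pad 4 to align 8 for stride
stride at 16 (size 8, align 8) → ends 24
channels at 24 (size 1, align 1) → ends 25
pad 3 to align 4 for width
width at 28 (size 4, align 4) → ends 32
height at 32 (size 4, align 4) → ends 36
pad 4 to align 8 for pitch
pitch at 40 (size 32, align 8) → ends 72
total 72 bytes, alignment 8
— Packet2 —
pitch at 0 (size 32, align 8) → ends 32
stride at 32 (size 8, align 8) → ends 40
layer at 40 (size 4, align 4) → ends 44
width at 44 (size 4, align 4) → ends 48
height at 48 (size 4, align 4) → ends 52
depth at 52 (size 6, align 2) → ends 58
mip_level at 58 (size 2, align 2) → ends 60
channels at 60 (size 1, align 1) → ends 61
tail pad 3 to reach multiple of 8
total 64 bytes, alignment 8
72 − 64 = 8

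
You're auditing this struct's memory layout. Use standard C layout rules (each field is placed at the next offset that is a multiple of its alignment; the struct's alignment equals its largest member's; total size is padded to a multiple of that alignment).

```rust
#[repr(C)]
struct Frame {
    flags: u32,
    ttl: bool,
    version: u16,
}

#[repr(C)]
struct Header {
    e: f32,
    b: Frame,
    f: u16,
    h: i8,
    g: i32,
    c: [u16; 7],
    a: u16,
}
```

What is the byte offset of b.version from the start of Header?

10

Frame: @0: flags [4B, align 4] → 4; @4: ttl [1B, align 1] → 5; +1 pad (align 2); @6: version [2B, align 2] → 8; size 8, align 4
@0: e [4B, align 4] → 4
@4: b [8B, align 4] → 12
within Frame: version at 6
4 + 6 = 10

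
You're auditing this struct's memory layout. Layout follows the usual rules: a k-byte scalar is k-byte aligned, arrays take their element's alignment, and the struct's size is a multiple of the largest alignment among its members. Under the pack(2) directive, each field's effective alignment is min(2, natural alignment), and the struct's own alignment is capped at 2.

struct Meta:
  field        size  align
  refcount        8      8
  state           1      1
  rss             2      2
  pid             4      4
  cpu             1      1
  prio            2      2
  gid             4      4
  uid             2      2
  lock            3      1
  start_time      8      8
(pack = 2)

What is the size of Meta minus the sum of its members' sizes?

3

0..8  refcount  (8B, 2-aligned)
8..9  state  (1B, 1-aligned)
9..10  -- padding (1B)
10..12  rss  (2B, 2-aligned)
12..16  pid  (4B, 2-aligned)
16..17  cpu  (1B, 1-aligned)
17..18  -- padding (1B)
18..20  prio  (2B, 2-aligned)
20..24  gid  (4B, 2-aligned)
24..26  uid  (2B, 2-aligned)
26..29  lock  (3B, 1-aligned)
29..30  -- padding (1B)
30..38  start_time  (8B, 2-aligned)
sizeof = 38, alignof = 2
data bytes 35, size 38 → padding 3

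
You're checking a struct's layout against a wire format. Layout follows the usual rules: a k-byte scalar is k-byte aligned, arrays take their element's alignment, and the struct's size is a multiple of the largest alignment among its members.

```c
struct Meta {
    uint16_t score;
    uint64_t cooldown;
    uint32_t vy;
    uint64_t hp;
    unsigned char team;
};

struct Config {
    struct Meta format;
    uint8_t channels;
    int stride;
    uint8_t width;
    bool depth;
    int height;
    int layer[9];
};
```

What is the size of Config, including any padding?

96 bytes

Meta: score at 0 (size 2, align 2) → ends 2; pad 6 to align 8 for cooldown; cooldown at 8 (size 8, align 8) → ends 16; vy at 16 (size 4, align 4) → ends 20; pad 4 to align 8 for hp; hp at 24 (size 8, align 8) → ends 32; team at 32 (size 1, align 1) → ends 33; tail pad 7 to reach multiple of 8; total 40 bytes, alignment 8
format at 0 (size 40, align 8) → ends 40
channels at 40 (size 1, align 1) → ends 41
pad 3 to align 4 for stride
stride at 44 (size 4, align 4) → ends 48
width at 48 (size 1, align 1) → ends 49
depth at 49 (size 1, align 1) → ends 50
pad 2 to align 4 for height
height at 52 (size 4, align 4) → ends 56
layer at 56 (size 36, align 4) → ends 92
tail pad 4 to reach multiple of 8
total 96 bytes, alignment 8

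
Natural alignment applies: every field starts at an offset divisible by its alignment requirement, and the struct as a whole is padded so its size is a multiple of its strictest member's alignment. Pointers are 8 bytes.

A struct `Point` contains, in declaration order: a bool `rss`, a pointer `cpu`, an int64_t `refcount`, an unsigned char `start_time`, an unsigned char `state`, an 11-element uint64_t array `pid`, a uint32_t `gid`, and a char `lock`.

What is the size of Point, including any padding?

128 bytes

@0: rss [1B, align 1] → 1
+7 pad (align 8)
@8: cpu [8B, align 8] → 16
@16: refcount [8B, align 8] → 24
@24: start_time [1B, align 1] → 25
@25: state [1B, align 1] → 26
+6 pad (align 8)
@32: pid [88B, align 8] → 120
@120: gid [4B, align 4] → 124
@124: lock [1B, align 1] → 125
+3 tail pad (align 8)
size 128, align 8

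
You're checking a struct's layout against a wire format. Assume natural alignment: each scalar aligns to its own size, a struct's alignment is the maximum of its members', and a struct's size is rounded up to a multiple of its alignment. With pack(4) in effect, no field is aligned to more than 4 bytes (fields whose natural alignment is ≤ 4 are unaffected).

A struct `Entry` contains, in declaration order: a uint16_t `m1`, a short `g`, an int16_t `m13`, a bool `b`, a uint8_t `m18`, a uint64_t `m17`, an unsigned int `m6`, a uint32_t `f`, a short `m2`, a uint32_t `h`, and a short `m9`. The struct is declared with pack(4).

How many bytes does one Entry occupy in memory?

36 bytes

@0: m1 [2B, align 2] → 2
@2: g [2B, align 2] → 4
@4: m13 [2B, align 2] → 6
@6: b [1B, align 1] → 7
@7: m18 [1B, align 1] → 8
@8: m17 [8B, align 4] → 16
@16: m6 [4B, align 4] → 20
@20: f [4B, align 4] → 24
@24: m2 [2B, align 2] → 26
+2 pad (align 4)
@28: h [4B, align 4] → 32
@32: m9 [2B, align 2] → 34
+2 tail pad (align 4)
size 36, align 4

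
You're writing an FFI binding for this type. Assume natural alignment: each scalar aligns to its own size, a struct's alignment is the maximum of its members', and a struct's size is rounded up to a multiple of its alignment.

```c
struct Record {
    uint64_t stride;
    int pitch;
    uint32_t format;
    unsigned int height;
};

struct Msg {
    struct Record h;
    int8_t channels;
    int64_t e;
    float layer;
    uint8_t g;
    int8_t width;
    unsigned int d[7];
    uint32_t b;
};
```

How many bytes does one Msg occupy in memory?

Record: 0..8  stride  (8B, 8-aligned); 8..12  pitch  (4B, 4-aligned); 12..16  format  (4B, 4-aligned); 16..20  height  (4B, 4-aligned); 20..24  -- tail padding (4B); sizeof = 24, alignof = 8
0..24  h  (24B, 8-aligned)
24..25  channels  (1B, 1-aligned)
25..32  -- padding (7B)
32..40  e  (8B, 8-aligned)
40..44  layer  (4B, 4-aligned)
44..45  g  (1B, 1-aligned)
45..46  width  (1B, 1-aligned)
46..48  -- padding (2B)
48..76  d  (28B, 4-aligned)
76..80  b  (4B, 4-aligned)
sizeof = 80, alignof = 8

80 bytes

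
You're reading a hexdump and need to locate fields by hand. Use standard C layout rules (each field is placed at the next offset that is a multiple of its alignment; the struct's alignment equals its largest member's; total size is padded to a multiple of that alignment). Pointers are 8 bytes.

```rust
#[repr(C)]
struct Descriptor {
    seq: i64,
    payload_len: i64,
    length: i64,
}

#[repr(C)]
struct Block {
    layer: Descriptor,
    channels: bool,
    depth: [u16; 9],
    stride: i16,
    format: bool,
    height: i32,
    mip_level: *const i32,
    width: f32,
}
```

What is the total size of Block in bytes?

72 bytes

Descriptor: seq at 0 (size 8, align 8) → ends 8; payload_len at 8 (size 8, align 8) → ends 16; length at 16 (size 8, align 8) → ends 24; total 24 bytes, alignment 8
layer at 0 (size 24, align 8) → ends 24
channels at 24 (size 1, align 1) → ends 25
pad 1 to align 2 for depth
depth at 26 (size 18, align 2) → ends 44
stride at 44 (size 2, align 2) → ends 46
format at 46 (size 1, align 1) → ends 47
pad 1 to align 4 for height
height at 48 (size 4, align 4) → ends 52
pad 4 to align 8 for mip_level
mip_level at 56 (size 8, align 8) → ends 64
width at 64 (size 4, align 4) → ends 68
tail pad 4 to reach multiple of 8
total 72 bytes, alignment 8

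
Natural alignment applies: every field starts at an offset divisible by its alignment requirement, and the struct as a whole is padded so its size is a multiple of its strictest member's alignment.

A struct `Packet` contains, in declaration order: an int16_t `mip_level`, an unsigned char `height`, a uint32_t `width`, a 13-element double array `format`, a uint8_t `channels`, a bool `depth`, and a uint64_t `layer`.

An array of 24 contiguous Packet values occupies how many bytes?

3072

@0: mip_level [2B, align 2] → 2
@2: height [1B, align 1] → 3
+1 pad (align 4)
@4: width [4B, align 4] → 8
@8: format [104B, align 8] → 112
@112: channels [1B, align 1] → 113
@113: depth [1B, align 1] → 114
+6 pad (align 8)
@120: layer [8B, align 8] → 128
size 128, align 8
array of 24: 24 × 128 = 3072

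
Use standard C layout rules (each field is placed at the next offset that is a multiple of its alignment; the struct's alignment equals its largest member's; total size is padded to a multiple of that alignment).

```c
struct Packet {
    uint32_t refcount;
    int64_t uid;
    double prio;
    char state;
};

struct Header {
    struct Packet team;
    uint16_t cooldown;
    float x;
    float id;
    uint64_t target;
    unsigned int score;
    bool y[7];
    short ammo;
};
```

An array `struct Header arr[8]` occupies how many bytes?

576

Packet: @0: refcount [4B, align 4] → 4; +4 pad (align 8); @8: uid [8B, align 8] → 16; @16: prio [8B, align 8] → 24; @24: state [1B, align 1] → 25; +7 tail pad (align 8); size 32, align 8
@0: team [32B, align 8] → 32
@32: cooldown [2B, align 2] → 34
+2 pad (align 4)
@36: x [4B, align 4] → 40
@40: id [4B, align 4] → 44
+4 pad (align 8)
@48: target [8B, align 8] → 56
@56: score [4B, align 4] → 60
@60: y [7B, align 1] → 67
+1 pad (align 2)
@68: ammo [2B, align 2] → 70
+2 tail pad (align 8)
size 72, align 8
array of 8: 8 × 72 = 576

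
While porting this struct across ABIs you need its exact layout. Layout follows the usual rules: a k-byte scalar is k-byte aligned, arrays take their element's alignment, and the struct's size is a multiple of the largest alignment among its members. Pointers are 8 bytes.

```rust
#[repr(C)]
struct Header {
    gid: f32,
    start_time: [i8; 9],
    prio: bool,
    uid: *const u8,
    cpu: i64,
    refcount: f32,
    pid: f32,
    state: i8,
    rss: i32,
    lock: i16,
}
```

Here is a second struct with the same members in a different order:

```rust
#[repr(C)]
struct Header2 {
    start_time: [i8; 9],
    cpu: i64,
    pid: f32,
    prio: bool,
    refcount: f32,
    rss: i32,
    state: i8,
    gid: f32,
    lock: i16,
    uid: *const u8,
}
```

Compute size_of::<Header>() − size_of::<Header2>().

0..4  gid  (4B, 4-aligned)
4..13  start_time  (9B, 1-aligned)
13..14  prio  (1B, 1-aligned)
14..16  -- padding (2B)
16..24  uid  (8B, 8-aligned)
24..32  cpu  (8B, 8-aligned)
32..36  refcount  (4B, 4-aligned)
36..40  pid  (4B, 4-aligned)
40..41  state  (1B, 1-aligned)
41..44  -- padding (3B)
44..48  rss  (4B, 4-aligned)
48..50  lock  (2B, 2-aligned)
50..56  -- tail padding (6B)
sizeof = 56, alignof = 8
— Header2 —
0..9  start_time  (9B, 1-aligned)
9..16  -- padding (7B)
16..24  cpu  (8B, 8-aligned)
24..28  pid  (4B, 4-aligned)
28..29  prio  (1B, 1-aligned)
29..32  -- padding (3B)
32..36  refcount  (4B, 4-aligned)
36..40  rss  (4B, 4-aligned)
40..41  state  (1B, 1-aligned)
41..44  -- padding (3B)
44..48  gid  (4B, 4-aligned)
48..50  lock  (2B, 2-aligned)
50..56  -- padding (6B)
56..64  uid  (8B, 8-aligned)
sizeof = 64, alignof = 8
56 − 64 = -8

-8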